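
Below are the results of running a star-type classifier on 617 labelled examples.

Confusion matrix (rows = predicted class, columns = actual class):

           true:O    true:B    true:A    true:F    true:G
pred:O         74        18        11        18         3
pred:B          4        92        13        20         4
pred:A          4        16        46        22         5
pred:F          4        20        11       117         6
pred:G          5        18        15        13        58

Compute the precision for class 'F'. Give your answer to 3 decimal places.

Take TP from the diagonal, FP from the rest of the 'F' prediction marginal, FN from the rest of the 'F' actual marginal.
precision = TP/(TP+FP).
F: TP=117, FP=4+20+11+6=41 → 117/158 = 0.7405

0.741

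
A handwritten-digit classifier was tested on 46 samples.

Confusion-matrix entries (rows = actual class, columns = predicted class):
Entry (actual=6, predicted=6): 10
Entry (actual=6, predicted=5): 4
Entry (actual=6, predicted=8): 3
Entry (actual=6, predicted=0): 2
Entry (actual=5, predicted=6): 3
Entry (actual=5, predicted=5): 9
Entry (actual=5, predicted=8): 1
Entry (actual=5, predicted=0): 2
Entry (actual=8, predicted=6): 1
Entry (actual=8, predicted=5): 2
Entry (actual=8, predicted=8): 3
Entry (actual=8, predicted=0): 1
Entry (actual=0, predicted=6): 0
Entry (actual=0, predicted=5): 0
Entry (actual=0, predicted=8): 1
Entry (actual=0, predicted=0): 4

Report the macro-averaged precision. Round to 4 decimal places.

0.5334

Per-class precision (TP/(TP+FP)):
  6: TP=10, FP=3+1+0=4 → 10/14 = 0.71429
  5: TP=9, FP=4+2+0=6 → 9/15 = 0.60000
  8: TP=3, FP=3+1+1=5 → 3/8 = 0.37500
  0: TP=4, FP=2+2+1=5 → 4/9 = 0.44444
Macro-precision = mean = (0.71429 + 0.60000 + 0.37500 + 0.44444) / 4 = 0.5334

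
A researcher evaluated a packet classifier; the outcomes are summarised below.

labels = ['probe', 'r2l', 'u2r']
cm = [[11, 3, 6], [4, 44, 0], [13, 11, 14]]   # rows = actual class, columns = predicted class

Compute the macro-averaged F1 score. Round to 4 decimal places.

Per-class F1 score (2·TP/(2·TP+FP+FN)):
  probe: TP=11, FP=4+13=17, FN=3+6=9 → 22/48 = 0.45833
  r2l: TP=44, FP=3+11=14, FN=4+0=4 → 88/106 = 0.83019
  u2r: TP=14, FP=6+0=6, FN=13+11=24 → 28/58 = 0.48276
Macro-F1 score = mean = (0.45833 + 0.83019 + 0.48276) / 3 = 0.5904

0.5904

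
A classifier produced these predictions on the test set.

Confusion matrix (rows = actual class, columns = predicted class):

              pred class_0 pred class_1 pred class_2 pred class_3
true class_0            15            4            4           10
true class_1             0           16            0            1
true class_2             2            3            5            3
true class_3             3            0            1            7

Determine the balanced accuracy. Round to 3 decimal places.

Balanced accuracy = mean of per-class recall.
  class_0: recall = 15/33 = 0.4545
  class_1: recall = 16/17 = 0.9412
  class_2: recall = 5/13 = 0.3846
  class_3: recall = 7/11 = 0.6364
Mean = (0.4545 + 0.9412 + 0.3846 + 0.6364) / 4 = 0.604

0.604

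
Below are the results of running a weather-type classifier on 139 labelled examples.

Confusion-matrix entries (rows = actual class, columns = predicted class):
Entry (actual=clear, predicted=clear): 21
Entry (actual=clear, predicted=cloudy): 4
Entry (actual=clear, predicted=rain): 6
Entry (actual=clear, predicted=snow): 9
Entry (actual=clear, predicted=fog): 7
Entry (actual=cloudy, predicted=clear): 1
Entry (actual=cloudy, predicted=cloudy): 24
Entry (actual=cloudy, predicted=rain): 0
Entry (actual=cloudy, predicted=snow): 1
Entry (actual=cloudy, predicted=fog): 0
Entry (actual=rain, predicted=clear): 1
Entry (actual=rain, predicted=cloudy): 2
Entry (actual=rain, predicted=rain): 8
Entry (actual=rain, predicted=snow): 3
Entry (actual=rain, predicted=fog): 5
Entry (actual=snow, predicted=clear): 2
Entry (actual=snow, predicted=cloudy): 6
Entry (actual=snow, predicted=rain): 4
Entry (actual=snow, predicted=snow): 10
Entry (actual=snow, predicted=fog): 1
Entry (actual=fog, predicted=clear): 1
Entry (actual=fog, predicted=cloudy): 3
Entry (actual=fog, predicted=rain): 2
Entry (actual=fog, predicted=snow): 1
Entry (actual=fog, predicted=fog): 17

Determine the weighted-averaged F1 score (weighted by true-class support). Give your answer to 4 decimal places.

0.5679

Per-class F1 score (2·TP/(2·TP+FP+FN)):
  clear: TP=21, FP=1+1+2+1=5, FN=4+6+9+7=26 → 42/73 = 0.57534
  cloudy: TP=24, FP=4+2+6+3=15, FN=1+0+1+0=2 → 48/65 = 0.73846
  rain: TP=8, FP=6+0+4+2=12, FN=1+2+3+5=11 → 16/39 = 0.41026
  snow: TP=10, FP=9+1+3+1=14, FN=2+6+4+1=13 → 20/47 = 0.42553
  fog: TP=17, FP=7+0+5+1=13, FN=1+3+2+1=7 → 34/54 = 0.62963
Weighted-F1 score = Σ (supportᵢ/N)·F1 scoreᵢ with N=139: (47/139)·0.57534 + (26/139)·0.73846 + (19/139)·0.41026 + (23/139)·0.42553 + (24/139)·0.62963 = 0.5679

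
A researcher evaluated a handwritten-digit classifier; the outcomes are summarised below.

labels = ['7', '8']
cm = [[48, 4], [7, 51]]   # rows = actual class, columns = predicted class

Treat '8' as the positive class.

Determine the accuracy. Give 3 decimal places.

Accuracy = (TP+TN)/N = (51+48)/110 = 0.900

0.900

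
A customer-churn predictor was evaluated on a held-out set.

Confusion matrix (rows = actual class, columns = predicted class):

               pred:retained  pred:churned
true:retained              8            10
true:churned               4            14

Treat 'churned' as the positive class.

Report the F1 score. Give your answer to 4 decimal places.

0.6667

Precision = TP/(TP+FP) = 14/24 = 0.5833
Recall = TP/(TP+FN) = 14/18 = 0.7778
F1 = 2·TP/(2·TP+FP+FN) = 28/42 = 0.6667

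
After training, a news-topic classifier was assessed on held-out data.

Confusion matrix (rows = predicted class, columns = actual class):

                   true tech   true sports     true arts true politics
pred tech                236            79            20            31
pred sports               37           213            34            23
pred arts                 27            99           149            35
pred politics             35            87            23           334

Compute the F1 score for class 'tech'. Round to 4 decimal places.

0.6733

F1 score = 2·TP/(2·TP+FP+FN).
tech: TP=236, FP=79+20+31=130, FN=37+27+35=99 → 472/701 = 0.67332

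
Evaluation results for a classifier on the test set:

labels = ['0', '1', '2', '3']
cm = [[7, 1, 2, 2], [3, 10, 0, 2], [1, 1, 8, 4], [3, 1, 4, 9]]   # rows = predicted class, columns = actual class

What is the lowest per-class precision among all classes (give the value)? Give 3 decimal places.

0.529

Per-class precision (TP/(TP+FP)):
  0: TP=7, FP=1+2+2=5 → 7/12 = 0.5833
  1: TP=10, FP=3+0+2=5 → 10/15 = 0.6667
  2: TP=8, FP=1+1+4=6 → 8/14 = 0.5714
  3: TP=9, FP=3+1+4=8 → 9/17 = 0.5294
Lowest is class '3' with precision = 0.529.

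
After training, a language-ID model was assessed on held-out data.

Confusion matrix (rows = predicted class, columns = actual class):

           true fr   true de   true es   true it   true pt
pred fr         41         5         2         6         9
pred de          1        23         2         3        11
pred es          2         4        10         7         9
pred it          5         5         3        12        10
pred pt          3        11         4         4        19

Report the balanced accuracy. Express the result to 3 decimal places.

0.489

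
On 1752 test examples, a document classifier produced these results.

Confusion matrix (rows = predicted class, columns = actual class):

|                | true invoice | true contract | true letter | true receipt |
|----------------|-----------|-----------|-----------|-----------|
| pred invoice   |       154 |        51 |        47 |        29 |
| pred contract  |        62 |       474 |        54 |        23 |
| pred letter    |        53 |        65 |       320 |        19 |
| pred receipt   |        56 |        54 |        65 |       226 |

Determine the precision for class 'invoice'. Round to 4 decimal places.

One-vs-rest for 'invoice': TP = diagonal; FP = other classes predicted 'invoice'; FN = 'invoice' predicted as other.
precision = TP/(TP+FP).
invoice: TP=154, FP=51+47+29=127 → 154/281 = 0.54804

0.5480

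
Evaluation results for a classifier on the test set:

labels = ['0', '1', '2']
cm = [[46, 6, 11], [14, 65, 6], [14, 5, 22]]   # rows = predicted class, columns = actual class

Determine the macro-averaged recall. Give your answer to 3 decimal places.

Per-class recall (TP/(TP+FN)):
  0: TP=46, FN=14+14=28 → 46/74 = 0.6216
  1: TP=65, FN=6+5=11 → 65/76 = 0.8553
  2: TP=22, FN=11+6=17 → 22/39 = 0.5641
Macro-recall = mean = (0.6216 + 0.8553 + 0.5641) / 3 = 0.680

0.680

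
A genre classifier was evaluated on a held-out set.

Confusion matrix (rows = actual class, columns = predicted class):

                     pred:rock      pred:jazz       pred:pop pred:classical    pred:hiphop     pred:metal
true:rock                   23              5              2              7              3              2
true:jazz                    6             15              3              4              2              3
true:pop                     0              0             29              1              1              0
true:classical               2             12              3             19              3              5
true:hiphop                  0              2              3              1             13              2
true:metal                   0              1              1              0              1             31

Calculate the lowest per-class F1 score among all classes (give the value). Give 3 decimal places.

Per-class F1 score (2·TP/(2·TP+FP+FN)):
  rock: TP=23, FP=6+0+2+0+0=8, FN=5+2+7+3+2=19 → 46/73 = 0.6301
  jazz: TP=15, FP=5+0+12+2+1=20, FN=6+3+4+2+3=18 → 30/68 = 0.4412
  pop: TP=29, FP=2+3+3+3+1=12, FN=0+0+1+1+0=2 → 58/72 = 0.8056
  classical: TP=19, FP=7+4+1+1+0=13, FN=2+12+3+3+5=25 → 38/76 = 0.5000
  hiphop: TP=13, FP=3+2+1+3+1=10, FN=0+2+3+1+2=8 → 26/44 = 0.5909
  metal: TP=31, FP=2+3+0+5+2=12, FN=0+1+1+0+1=3 → 62/77 = 0.8052
Lowest is class 'jazz' with F1 score = 0.441.

0.441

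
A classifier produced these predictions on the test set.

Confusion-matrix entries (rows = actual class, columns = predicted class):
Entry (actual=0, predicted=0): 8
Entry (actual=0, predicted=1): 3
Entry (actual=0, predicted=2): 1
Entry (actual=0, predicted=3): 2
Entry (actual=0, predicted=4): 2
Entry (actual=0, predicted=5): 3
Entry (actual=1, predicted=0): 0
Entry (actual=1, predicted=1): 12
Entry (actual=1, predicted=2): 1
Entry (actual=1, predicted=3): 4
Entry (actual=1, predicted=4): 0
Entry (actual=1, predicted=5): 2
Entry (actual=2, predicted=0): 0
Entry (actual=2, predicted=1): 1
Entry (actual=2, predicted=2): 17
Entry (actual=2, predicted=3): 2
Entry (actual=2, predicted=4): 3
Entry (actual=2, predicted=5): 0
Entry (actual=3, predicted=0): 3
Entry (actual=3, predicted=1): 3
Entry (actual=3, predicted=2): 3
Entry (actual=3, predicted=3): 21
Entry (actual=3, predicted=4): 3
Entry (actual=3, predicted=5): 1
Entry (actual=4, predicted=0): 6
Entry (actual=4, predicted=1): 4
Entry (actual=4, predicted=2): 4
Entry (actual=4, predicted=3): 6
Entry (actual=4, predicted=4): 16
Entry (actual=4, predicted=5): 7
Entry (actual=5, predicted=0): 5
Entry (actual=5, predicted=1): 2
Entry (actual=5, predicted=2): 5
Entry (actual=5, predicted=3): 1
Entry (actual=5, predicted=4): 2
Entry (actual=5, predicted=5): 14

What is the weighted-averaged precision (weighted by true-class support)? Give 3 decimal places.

0.539

Per-class precision (TP/(TP+FP)):
  0: TP=8, FP=0+0+3+6+5=14 → 8/22 = 0.3636
  1: TP=12, FP=3+1+3+4+2=13 → 12/25 = 0.4800
  2: TP=17, FP=1+1+3+4+5=14 → 17/31 = 0.5484
  3: TP=21, FP=2+4+2+6+1=15 → 21/36 = 0.5833
  4: TP=16, FP=2+0+3+3+2=10 → 16/26 = 0.6154
  5: TP=14, FP=3+2+0+1+7=13 → 14/27 = 0.5185
Weighted-precision = Σ (supportᵢ/N)·precisionᵢ with N=167: (19/167)·0.3636 + (19/167)·0.4800 + (23/167)·0.5484 + (34/167)·0.5833 + (43/167)·0.6154 + (29/167)·0.5185 = 0.539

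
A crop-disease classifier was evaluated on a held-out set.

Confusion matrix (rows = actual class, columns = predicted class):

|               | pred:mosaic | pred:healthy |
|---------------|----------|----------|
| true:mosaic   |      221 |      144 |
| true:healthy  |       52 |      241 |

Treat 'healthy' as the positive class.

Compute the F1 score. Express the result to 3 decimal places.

0.711

Precision = TP/(TP+FP) = 241/385 = 0.6260
Recall = TP/(TP+FN) = 241/293 = 0.8225
F1 = 2·TP/(2·TP+FP+FN) = 482/678 = 0.711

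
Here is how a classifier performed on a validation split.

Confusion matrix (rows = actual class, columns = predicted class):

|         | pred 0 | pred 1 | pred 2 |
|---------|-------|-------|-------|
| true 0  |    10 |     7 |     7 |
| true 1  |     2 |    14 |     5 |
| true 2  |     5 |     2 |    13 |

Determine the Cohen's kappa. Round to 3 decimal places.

Observed agreement pₒ = trace/N = 37/65 = 0.5692
Expected agreement pₑ = Σ (rowᵢ·colᵢ)/N² = (24·17 + 21·23 + 20·25)/65² = 0.3292
κ = (pₒ − pₑ)/(1 − pₑ) = (0.5692 − 0.3292)/(1 − 0.3292) = 0.358

0.358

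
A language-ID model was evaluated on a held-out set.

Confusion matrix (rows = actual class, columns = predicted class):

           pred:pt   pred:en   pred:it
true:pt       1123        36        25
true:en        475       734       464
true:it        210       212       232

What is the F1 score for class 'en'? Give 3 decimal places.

One-vs-rest for 'en': TP = diagonal; FP = other classes predicted 'en'; FN = 'en' predicted as other.
F1 score = 2·TP/(2·TP+FP+FN).
en: TP=734, FP=36+212=248, FN=475+464=939 → 1468/2655 = 0.5529

0.553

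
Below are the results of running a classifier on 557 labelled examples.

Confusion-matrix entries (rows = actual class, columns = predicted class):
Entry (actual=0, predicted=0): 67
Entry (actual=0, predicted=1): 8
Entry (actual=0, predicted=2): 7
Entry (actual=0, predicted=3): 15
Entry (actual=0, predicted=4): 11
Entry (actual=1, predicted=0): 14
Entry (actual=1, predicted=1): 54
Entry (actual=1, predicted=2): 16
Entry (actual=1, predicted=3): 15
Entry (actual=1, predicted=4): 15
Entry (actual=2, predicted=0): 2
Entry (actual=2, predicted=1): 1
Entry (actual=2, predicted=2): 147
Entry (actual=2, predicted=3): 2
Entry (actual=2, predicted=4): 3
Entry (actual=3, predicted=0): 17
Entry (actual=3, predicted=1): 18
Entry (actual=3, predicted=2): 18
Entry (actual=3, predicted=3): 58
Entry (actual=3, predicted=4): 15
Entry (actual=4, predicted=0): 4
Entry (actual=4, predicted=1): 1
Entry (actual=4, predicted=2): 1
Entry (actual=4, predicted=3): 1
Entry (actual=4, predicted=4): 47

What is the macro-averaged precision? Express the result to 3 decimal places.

0.647

Per-class precision (TP/(TP+FP)):
  0: TP=67, FP=14+2+17+4=37 → 67/104 = 0.6442
  1: TP=54, FP=8+1+18+1=28 → 54/82 = 0.6585
  2: TP=147, FP=7+16+18+1=42 → 147/189 = 0.7778
  3: TP=58, FP=15+15+2+1=33 → 58/91 = 0.6374
  4: TP=47, FP=11+15+3+15=44 → 47/91 = 0.5165
Macro-precision = mean = (0.6442 + 0.6585 + 0.7778 + 0.6374 + 0.5165) / 5 = 0.647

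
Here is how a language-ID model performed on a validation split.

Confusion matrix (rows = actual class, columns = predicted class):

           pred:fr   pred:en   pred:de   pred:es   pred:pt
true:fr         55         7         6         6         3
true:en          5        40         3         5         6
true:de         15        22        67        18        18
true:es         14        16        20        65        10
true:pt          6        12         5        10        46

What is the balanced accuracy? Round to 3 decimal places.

0.595

Balanced accuracy = mean of per-class recall.
  fr: recall = 55/77 = 0.7143
  en: recall = 40/59 = 0.6780
  de: recall = 67/140 = 0.4786
  es: recall = 65/125 = 0.5200
  pt: recall = 46/79 = 0.5823
Mean = (0.7143 + 0.6780 + 0.4786 + 0.5200 + 0.5823) / 5 = 0.595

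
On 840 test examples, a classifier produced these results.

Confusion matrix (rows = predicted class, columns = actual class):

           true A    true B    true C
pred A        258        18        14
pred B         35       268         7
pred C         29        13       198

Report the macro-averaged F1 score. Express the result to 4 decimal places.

Per-class F1 score (2·TP/(2·TP+FP+FN)):
  A: TP=258, FP=18+14=32, FN=35+29=64 → 516/612 = 0.84314
  B: TP=268, FP=35+7=42, FN=18+13=31 → 536/609 = 0.88013
  C: TP=198, FP=29+13=42, FN=14+7=21 → 396/459 = 0.86275
Macro-F1 score = mean = (0.84314 + 0.88013 + 0.86275) / 3 = 0.8620

0.8620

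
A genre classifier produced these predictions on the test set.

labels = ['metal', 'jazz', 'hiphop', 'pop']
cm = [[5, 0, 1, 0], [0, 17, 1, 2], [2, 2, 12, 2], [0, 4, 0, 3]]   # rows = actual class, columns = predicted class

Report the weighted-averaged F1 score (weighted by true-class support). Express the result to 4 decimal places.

0.7241

Per-class F1 score (2·TP/(2·TP+FP+FN)):
  metal: TP=5, FP=0+2+0=2, FN=0+1+0=1 → 10/13 = 0.76923
  jazz: TP=17, FP=0+2+4=6, FN=0+1+2=3 → 34/43 = 0.79070
  hiphop: TP=12, FP=1+1+0=2, FN=2+2+2=6 → 24/32 = 0.75000
  pop: TP=3, FP=0+2+2=4, FN=0+4+0=4 → 6/14 = 0.42857
Weighted-F1 score = Σ (supportᵢ/N)·F1 scoreᵢ with N=51: (6/51)·0.76923 + (20/51)·0.79070 + (18/51)·0.75000 + (7/51)·0.42857 = 0.7241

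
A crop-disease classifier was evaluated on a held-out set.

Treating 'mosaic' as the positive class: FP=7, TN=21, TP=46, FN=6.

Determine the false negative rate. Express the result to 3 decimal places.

FNR = FN/(FN+TP) = 6/(6+46) = 0.115

0.115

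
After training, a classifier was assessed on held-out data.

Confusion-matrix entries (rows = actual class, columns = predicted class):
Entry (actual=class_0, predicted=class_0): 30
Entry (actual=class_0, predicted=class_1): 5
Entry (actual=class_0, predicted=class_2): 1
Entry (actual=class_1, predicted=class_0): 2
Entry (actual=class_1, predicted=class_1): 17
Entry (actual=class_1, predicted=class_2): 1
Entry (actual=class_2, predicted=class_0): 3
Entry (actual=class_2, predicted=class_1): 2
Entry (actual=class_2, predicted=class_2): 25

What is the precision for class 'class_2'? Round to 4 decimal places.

0.9259

precision = TP/(TP+FP).
class_2: TP=25, FP=1+1=2 → 25/27 = 0.92593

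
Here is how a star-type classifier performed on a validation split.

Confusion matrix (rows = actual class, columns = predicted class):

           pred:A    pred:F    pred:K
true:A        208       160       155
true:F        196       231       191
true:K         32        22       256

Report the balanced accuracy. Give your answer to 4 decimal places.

Balanced accuracy = mean of per-class recall.
  A: recall = 208/523 = 0.39771
  F: recall = 231/618 = 0.37379
  K: recall = 256/310 = 0.82581
Mean = (0.39771 + 0.37379 + 0.82581) / 3 = 0.5324

0.5324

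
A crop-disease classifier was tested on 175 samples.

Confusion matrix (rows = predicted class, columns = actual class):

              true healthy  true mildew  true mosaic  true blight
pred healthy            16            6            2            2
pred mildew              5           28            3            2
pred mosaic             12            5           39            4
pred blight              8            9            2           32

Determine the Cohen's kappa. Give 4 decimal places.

0.5422

Observed agreement pₒ = trace/N = 115/175 = 0.65714
Expected agreement pₑ = Σ (rowᵢ·colᵢ)/N² = (41·26 + 48·38 + 46·60 + 40·51)/175² = 0.25110
κ = (pₒ − pₑ)/(1 − pₑ) = (0.65714 − 0.25110)/(1 − 0.25110) = 0.5422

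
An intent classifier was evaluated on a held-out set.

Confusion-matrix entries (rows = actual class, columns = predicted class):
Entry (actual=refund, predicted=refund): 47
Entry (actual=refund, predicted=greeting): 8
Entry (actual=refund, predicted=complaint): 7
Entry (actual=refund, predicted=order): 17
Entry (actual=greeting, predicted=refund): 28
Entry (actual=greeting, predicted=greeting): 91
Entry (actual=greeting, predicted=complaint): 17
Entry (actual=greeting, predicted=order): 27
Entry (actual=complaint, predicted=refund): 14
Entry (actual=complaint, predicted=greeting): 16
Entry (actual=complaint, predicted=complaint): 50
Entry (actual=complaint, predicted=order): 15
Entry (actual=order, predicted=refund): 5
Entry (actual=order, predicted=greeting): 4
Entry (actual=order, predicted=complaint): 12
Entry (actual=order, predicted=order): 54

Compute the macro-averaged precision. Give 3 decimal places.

0.581

Per-class precision (TP/(TP+FP)):
  refund: TP=47, FP=28+14+5=47 → 47/94 = 0.5000
  greeting: TP=91, FP=8+16+4=28 → 91/119 = 0.7647
  complaint: TP=50, FP=7+17+12=36 → 50/86 = 0.5814
  order: TP=54, FP=17+27+15=59 → 54/113 = 0.4779
Macro-precision = mean = (0.5000 + 0.7647 + 0.5814 + 0.4779) / 4 = 0.581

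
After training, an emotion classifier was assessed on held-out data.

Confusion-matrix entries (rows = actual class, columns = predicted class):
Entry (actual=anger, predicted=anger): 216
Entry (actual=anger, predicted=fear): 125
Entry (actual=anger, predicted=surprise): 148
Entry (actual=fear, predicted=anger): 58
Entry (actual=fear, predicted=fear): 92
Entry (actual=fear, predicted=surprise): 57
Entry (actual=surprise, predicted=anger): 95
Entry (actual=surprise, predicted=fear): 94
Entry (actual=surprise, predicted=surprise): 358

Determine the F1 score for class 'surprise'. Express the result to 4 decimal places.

0.6450

One-vs-rest for 'surprise': TP = diagonal; FP = other classes predicted 'surprise'; FN = 'surprise' predicted as other.
F1 score = 2·TP/(2·TP+FP+FN).
surprise: TP=358, FP=148+57=205, FN=95+94=189 → 716/1110 = 0.64505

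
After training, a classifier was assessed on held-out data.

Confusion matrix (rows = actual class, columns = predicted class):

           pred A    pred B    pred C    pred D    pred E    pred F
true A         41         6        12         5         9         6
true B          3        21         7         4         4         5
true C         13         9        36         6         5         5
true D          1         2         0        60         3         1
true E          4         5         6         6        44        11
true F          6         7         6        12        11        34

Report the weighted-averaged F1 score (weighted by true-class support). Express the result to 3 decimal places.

0.561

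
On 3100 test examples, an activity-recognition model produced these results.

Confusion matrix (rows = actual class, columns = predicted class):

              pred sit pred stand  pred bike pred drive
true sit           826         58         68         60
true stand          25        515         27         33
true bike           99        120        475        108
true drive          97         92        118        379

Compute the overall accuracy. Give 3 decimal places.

Accuracy = trace / total = (826+515+475+379=2195) / 3100 = 2195/3100 = 0.708

0.708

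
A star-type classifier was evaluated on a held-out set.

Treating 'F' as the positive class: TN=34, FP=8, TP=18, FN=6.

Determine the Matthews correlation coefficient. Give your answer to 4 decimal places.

0.5508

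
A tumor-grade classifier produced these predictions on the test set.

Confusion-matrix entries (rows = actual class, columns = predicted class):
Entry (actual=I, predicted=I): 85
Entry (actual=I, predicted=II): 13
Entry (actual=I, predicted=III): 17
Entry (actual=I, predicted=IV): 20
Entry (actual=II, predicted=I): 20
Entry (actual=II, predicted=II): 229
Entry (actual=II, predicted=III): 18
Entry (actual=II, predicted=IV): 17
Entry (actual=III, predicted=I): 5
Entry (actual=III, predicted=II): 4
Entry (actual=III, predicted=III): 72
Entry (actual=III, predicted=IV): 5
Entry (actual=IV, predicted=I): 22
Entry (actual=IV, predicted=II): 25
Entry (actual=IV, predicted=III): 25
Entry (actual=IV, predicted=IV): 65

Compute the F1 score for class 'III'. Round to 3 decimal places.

One-vs-rest for 'III': TP = diagonal; FP = other classes predicted 'III'; FN = 'III' predicted as other.
F1 score = 2·TP/(2·TP+FP+FN).
III: TP=72, FP=17+18+25=60, FN=5+4+5=14 → 144/218 = 0.6606

0.661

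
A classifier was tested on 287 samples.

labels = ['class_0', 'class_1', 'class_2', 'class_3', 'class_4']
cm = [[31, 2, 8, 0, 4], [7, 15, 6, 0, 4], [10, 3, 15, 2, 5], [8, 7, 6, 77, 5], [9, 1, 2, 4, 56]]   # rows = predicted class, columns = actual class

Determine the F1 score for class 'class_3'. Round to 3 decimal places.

Treat 'class_3' as positive and all other classes as negative.
F1 score = 2·TP/(2·TP+FP+FN).
class_3: TP=77, FP=8+7+6+5=26, FN=0+0+2+4=6 → 154/186 = 0.8280

0.828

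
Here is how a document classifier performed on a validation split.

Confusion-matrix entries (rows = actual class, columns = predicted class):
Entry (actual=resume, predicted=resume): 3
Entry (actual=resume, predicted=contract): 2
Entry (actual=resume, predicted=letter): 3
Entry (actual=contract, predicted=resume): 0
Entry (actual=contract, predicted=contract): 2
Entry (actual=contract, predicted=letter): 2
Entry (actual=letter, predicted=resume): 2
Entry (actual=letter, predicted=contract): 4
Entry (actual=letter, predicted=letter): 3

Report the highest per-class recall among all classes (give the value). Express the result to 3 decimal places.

Per-class recall (TP/(TP+FN)):
  resume: TP=3, FN=2+3=5 → 3/8 = 0.3750
  contract: TP=2, FN=0+2=2 → 2/4 = 0.5000
  letter: TP=3, FN=2+4=6 → 3/9 = 0.3333
Highest is class 'contract' with recall = 0.500.

0.500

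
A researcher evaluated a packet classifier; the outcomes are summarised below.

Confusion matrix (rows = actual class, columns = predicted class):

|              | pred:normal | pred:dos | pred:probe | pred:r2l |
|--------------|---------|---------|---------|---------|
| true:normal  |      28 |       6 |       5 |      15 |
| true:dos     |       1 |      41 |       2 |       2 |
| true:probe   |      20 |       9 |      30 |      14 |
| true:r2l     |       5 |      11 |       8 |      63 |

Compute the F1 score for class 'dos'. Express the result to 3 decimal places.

F1 score = 2·TP/(2·TP+FP+FN).
dos: TP=41, FP=6+9+11=26, FN=1+2+2=5 → 82/113 = 0.7257

0.726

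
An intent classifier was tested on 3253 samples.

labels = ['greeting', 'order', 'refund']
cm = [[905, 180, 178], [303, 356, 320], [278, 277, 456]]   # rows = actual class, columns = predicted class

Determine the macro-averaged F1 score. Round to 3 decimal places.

0.507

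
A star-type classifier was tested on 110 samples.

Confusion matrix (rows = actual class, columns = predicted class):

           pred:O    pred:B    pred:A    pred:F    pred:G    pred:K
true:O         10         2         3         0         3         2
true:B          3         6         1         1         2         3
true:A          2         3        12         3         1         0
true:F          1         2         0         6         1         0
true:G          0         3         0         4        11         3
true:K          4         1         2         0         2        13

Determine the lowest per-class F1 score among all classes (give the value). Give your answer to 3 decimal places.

0.364

Per-class F1 score (2·TP/(2·TP+FP+FN)):
  O: TP=10, FP=3+2+1+0+4=10, FN=2+3+0+3+2=10 → 20/40 = 0.5000
  B: TP=6, FP=2+3+2+3+1=11, FN=3+1+1+2+3=10 → 12/33 = 0.3636
  A: TP=12, FP=3+1+0+0+2=6, FN=2+3+3+1+0=9 → 24/39 = 0.6154
  F: TP=6, FP=0+1+3+4+0=8, FN=1+2+0+1+0=4 → 12/24 = 0.5000
  G: TP=11, FP=3+2+1+1+2=9, FN=0+3+0+4+3=10 → 22/41 = 0.5366
  K: TP=13, FP=2+3+0+0+3=8, FN=4+1+2+0+2=9 → 26/43 = 0.6047
Lowest is class 'B' with F1 score = 0.364.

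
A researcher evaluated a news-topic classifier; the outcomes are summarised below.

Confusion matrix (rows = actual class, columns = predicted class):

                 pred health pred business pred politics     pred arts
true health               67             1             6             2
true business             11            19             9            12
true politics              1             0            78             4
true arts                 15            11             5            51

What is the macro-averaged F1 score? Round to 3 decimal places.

Per-class F1 score (2·TP/(2·TP+FP+FN)):
  health: TP=67, FP=11+1+15=27, FN=1+6+2=9 → 134/170 = 0.7882
  business: TP=19, FP=1+0+11=12, FN=11+9+12=32 → 38/82 = 0.4634
  politics: TP=78, FP=6+9+5=20, FN=1+0+4=5 → 156/181 = 0.8619
  arts: TP=51, FP=2+12+4=18, FN=15+11+5=31 → 102/151 = 0.6755
Macro-F1 score = mean = (0.7882 + 0.4634 + 0.8619 + 0.6755) / 4 = 0.697

0.697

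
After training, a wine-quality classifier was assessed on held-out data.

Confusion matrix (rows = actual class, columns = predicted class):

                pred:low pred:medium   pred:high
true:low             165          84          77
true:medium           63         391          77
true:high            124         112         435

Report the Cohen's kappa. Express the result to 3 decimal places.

Observed agreement pₒ = trace/N = 991/1528 = 0.6486
Expected agreement pₑ = Σ (rowᵢ·colᵢ)/N² = (326·352 + 531·587 + 671·589)/1528² = 0.3519
κ = (pₒ − pₑ)/(1 − pₑ) = (0.6486 − 0.3519)/(1 − 0.3519) = 0.458

0.458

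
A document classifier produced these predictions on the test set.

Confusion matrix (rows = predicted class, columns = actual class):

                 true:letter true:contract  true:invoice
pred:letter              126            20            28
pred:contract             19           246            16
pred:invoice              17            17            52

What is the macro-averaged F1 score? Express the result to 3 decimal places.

0.731

Per-class F1 score (2·TP/(2·TP+FP+FN)):
  letter: TP=126, FP=20+28=48, FN=19+17=36 → 252/336 = 0.7500
  contract: TP=246, FP=19+16=35, FN=20+17=37 → 492/564 = 0.8723
  invoice: TP=52, FP=17+17=34, FN=28+16=44 → 104/182 = 0.5714
Macro-F1 score = mean = (0.7500 + 0.8723 + 0.5714) / 3 = 0.731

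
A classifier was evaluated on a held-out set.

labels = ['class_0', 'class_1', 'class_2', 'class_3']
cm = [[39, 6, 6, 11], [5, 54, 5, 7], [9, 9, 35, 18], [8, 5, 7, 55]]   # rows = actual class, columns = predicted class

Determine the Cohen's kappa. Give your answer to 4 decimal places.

Observed agreement pₒ = trace/N = 183/279 = 0.65591
Expected agreement pₑ = Σ (rowᵢ·colᵢ)/N² = (62·61 + 71·74 + 71·53 + 75·91)/279² = 0.25210
κ = (pₒ − pₑ)/(1 − pₑ) = (0.65591 − 0.25210)/(1 − 0.25210) = 0.5399

0.5399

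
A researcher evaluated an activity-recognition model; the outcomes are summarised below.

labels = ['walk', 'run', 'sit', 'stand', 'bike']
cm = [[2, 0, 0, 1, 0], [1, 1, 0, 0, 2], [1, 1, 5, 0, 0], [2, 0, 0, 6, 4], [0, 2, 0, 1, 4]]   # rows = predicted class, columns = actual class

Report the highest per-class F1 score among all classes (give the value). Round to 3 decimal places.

0.833

Per-class F1 score (2·TP/(2·TP+FP+FN)):
  walk: TP=2, FP=0+0+1+0=1, FN=1+1+2+0=4 → 4/9 = 0.4444
  run: TP=1, FP=1+0+0+2=3, FN=0+1+0+2=3 → 2/8 = 0.2500
  sit: TP=5, FP=1+1+0+0=2, FN=0+0+0+0=0 → 10/12 = 0.8333
  stand: TP=6, FP=2+0+0+4=6, FN=1+0+0+1=2 → 12/20 = 0.6000
  bike: TP=4, FP=0+2+0+1=3, FN=0+2+0+4=6 → 8/17 = 0.4706
Highest is class 'sit' with F1 score = 0.833.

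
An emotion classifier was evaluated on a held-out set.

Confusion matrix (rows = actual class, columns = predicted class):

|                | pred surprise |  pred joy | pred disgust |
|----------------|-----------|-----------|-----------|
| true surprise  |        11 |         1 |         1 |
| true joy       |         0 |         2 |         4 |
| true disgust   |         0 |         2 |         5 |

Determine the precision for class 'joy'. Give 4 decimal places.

0.4000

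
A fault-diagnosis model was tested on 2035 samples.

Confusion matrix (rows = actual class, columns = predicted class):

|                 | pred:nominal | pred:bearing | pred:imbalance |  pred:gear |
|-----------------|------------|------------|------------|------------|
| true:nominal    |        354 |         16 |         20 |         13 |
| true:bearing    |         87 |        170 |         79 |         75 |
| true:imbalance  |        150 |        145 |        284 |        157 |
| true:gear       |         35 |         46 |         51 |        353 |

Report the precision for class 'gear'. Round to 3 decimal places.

precision = TP/(TP+FP).
gear: TP=353, FP=13+75+157=245 → 353/598 = 0.5903

0.590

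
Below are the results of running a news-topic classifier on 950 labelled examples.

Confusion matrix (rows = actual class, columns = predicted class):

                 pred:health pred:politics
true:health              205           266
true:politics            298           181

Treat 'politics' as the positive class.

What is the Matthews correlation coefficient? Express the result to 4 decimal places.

-0.1872

MCC = (TP·TN − FP·FN) / √((TP+FP)(TP+FN)(TN+FP)(TN+FN))
Numerator = 181·205 − 266·298 = -42163
Denominator = √(447·479·471·503) = √50726153169 = 225224.6726
MCC = -42163 / 225224.6726 = -0.1872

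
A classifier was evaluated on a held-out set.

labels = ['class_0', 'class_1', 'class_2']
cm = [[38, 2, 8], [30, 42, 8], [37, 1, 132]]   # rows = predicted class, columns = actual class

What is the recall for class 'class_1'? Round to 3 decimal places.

Take TP from the diagonal, FP from the rest of the 'class_1' prediction marginal, FN from the rest of the 'class_1' actual marginal.
recall = TP/(TP+FN).
class_1: TP=42, FN=2+1=3 → 42/45 = 0.9333

0.933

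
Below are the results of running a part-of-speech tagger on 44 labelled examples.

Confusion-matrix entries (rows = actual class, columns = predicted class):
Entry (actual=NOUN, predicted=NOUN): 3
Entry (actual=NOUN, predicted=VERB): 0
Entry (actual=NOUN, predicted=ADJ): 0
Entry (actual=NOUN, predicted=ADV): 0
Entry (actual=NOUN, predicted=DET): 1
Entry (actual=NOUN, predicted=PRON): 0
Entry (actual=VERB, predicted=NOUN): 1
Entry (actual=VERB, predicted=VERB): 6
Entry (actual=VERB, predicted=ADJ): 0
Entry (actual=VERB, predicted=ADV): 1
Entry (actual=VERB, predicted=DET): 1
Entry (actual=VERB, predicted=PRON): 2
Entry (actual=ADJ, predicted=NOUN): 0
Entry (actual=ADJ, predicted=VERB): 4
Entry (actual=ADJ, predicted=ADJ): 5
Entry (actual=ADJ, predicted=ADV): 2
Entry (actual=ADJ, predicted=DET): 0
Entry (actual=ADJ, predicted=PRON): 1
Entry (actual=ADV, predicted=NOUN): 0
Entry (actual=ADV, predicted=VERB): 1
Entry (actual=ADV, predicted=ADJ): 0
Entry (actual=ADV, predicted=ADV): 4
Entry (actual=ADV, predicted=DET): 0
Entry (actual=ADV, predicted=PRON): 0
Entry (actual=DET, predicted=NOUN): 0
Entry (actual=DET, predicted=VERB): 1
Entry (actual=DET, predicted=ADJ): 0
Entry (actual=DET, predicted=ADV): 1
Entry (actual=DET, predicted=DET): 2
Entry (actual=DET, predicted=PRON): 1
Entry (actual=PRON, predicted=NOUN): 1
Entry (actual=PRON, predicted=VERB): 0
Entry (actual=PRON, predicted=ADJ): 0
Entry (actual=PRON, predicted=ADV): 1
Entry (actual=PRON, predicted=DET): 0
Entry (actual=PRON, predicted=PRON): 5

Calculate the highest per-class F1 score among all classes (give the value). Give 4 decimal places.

0.6667

Per-class F1 score (2·TP/(2·TP+FP+FN)):
  NOUN: TP=3, FP=1+0+0+0+1=2, FN=0+0+0+1+0=1 → 6/9 = 0.66667
  VERB: TP=6, FP=0+4+1+1+0=6, FN=1+0+1+1+2=5 → 12/23 = 0.52174
  ADJ: TP=5, FP=0+0+0+0+0=0, FN=0+4+2+0+1=7 → 10/17 = 0.58824
  ADV: TP=4, FP=0+1+2+1+1=5, FN=0+1+0+0+0=1 → 8/14 = 0.57143
  DET: TP=2, FP=1+1+0+0+0=2, FN=0+1+0+1+1=3 → 4/9 = 0.44444
  PRON: TP=5, FP=0+2+1+0+1=4, FN=1+0+0+1+0=2 → 10/16 = 0.62500
Highest is class 'NOUN' with F1 score = 0.6667.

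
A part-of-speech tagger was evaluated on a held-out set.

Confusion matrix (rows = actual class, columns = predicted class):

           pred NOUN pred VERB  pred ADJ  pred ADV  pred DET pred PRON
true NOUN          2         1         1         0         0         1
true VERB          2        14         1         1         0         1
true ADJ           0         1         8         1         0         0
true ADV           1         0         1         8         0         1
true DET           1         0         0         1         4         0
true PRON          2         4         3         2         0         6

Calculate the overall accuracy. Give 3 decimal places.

0.618

Accuracy = trace / total = (2+14+8+8+4+6=42) / 68 = 42/68 = 0.618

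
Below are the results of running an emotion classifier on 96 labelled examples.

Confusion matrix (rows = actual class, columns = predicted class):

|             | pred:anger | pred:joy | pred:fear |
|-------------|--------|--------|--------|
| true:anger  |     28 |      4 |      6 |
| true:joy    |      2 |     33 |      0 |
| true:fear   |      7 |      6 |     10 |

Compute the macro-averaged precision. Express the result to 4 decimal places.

0.7164

Per-class precision (TP/(TP+FP)):
  anger: TP=28, FP=2+7=9 → 28/37 = 0.75676
  joy: TP=33, FP=4+6=10 → 33/43 = 0.76744
  fear: TP=10, FP=6+0=6 → 10/16 = 0.62500
Macro-precision = mean = (0.75676 + 0.76744 + 0.62500) / 3 = 0.7164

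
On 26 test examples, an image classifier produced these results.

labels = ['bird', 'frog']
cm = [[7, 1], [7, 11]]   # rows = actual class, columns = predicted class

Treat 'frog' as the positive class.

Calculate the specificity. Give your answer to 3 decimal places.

0.875

Specificity = TN/(TN+FP) = 7/(7+1) = 0.875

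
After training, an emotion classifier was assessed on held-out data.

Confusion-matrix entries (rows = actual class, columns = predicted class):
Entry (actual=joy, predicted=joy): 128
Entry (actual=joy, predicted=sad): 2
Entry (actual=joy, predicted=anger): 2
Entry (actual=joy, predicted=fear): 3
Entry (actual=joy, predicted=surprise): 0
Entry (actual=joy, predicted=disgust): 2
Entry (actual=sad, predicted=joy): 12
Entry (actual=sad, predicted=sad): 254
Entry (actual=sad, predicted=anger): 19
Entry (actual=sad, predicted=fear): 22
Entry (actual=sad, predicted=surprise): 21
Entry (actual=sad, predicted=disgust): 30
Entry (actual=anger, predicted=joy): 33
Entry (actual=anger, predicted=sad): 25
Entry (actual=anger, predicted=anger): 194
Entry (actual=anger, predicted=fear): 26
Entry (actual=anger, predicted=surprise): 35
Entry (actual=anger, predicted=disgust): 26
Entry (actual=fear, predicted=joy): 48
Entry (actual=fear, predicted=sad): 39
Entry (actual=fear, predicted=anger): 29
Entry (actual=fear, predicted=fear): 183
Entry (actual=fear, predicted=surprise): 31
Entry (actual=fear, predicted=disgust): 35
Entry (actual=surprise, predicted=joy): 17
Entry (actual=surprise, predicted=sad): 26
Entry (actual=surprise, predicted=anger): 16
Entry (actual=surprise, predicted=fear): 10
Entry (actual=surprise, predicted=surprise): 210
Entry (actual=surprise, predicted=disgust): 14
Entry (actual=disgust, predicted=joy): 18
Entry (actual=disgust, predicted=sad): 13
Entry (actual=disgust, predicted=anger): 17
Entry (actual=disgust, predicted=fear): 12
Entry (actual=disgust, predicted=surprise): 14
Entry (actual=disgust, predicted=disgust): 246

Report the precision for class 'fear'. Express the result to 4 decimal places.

Treat 'fear' as positive and all other classes as negative.
precision = TP/(TP+FP).
fear: TP=183, FP=3+22+26+10+12=73 → 183/256 = 0.71484

0.7148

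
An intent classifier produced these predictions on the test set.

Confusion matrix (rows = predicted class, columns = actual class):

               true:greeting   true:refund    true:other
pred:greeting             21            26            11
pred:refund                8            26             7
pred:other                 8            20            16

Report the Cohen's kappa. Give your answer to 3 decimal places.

0.174

Observed agreement pₒ = trace/N = 63/143 = 0.4406
Expected agreement pₑ = Σ (rowᵢ·colᵢ)/N² = (37·58 + 72·41 + 34·44)/143² = 0.3225
κ = (pₒ − pₑ)/(1 − pₑ) = (0.4406 − 0.3225)/(1 − 0.3225) = 0.174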